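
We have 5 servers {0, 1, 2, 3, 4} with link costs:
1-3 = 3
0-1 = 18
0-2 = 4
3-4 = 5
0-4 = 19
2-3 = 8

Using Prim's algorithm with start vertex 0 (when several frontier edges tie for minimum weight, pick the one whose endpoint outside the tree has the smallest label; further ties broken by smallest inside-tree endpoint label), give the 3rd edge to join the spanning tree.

Grow the tree from 0 using Prim:
Step 1: cheapest edge leaving the tree is 0-2 (4); add 2.
Step 2: cheapest edge leaving the tree is 2-3 (8); add 3.
Step 3: cheapest edge leaving the tree is 1-3 (3); add 1.
Step 4: cheapest edge leaving the tree is 3-4 (5); add 4.
The 3rd edge added is 1-3.

1-3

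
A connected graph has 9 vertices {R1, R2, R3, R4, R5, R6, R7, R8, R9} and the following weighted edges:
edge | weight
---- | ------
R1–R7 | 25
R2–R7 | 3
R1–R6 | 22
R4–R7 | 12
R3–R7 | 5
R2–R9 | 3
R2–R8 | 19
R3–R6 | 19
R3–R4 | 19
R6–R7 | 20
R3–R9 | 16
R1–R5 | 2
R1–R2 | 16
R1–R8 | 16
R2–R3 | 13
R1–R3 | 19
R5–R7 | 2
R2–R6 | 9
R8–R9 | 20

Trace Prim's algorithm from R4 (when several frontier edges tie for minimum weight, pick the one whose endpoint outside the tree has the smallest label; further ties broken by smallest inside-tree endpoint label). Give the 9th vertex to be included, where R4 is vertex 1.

Prim's algorithm from R4:
Step 1: cheapest edge leaving the tree is R4–R7 (12); add R7.
Step 2: cheapest edge leaving the tree is R5–R7 (2); add R5.
Step 3: cheapest edge leaving the tree is R1–R5 (2); add R1.
Step 4: cheapest edge leaving the tree is R2–R7 (3); add R2.
Step 5: cheapest edge leaving the tree is R2–R9 (3); add R9.
Step 6: cheapest edge leaving the tree is R3–R7 (5); add R3.
Step 7: cheapest edge leaving the tree is R2–R6 (9); add R6.
Step 8: cheapest edge leaving the tree is R1–R8 (16); add R8.
Vertex order: R4, R7, R5, R1, R2, R9, R3, R6, R8. The 9th vertex is R8.

R8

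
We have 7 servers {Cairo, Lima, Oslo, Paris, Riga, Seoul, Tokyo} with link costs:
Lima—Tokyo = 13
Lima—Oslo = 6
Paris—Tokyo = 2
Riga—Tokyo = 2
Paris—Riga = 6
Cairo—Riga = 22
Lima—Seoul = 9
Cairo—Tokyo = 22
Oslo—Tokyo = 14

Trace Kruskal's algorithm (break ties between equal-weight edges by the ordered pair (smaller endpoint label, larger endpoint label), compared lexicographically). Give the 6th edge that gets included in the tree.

Cairo-Riga

Kruskal: consider edges lightest-first.
Paris—Tokyo (2): add — endpoints in different components.
Riga—Tokyo (2): add — endpoints in different components.
Lima—Oslo (6): add — endpoints in different components.
Paris—Riga (6): skip — Riga and Paris already connected.
Lima—Seoul (9): add — endpoints in different components.
Lima—Tokyo (13): add — endpoints in different components.
Oslo—Tokyo (14): skip — Tokyo and Oslo already connected.
Cairo—Riga (22): add — endpoints in different components.
The 6th edge added is Cairo—Riga.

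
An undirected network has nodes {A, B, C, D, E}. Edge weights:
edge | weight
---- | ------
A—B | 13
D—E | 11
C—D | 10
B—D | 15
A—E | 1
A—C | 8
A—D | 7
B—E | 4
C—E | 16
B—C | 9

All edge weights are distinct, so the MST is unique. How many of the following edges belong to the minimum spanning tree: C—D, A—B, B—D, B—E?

1

Kruskal: consider edges lightest-first.
A—E (1): add — endpoints in different components.
B—E (4): add — endpoints in different components.
A—D (7): add — endpoints in different components.
A—C (8): add — endpoints in different components.
MST edge set: {A—E, B—E, A—D, A—C}.
Of the listed edges, {B—E} are in the MST → 1.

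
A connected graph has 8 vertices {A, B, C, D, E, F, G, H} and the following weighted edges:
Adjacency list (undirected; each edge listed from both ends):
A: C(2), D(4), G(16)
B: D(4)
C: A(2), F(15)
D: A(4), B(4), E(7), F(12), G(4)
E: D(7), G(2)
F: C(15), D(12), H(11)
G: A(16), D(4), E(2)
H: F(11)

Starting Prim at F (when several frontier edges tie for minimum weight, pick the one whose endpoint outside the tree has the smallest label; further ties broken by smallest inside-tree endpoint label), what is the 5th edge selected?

Prim, starting at F.
Step 1: cheapest edge leaving the tree is F—H (11); add H.
Step 2: cheapest edge leaving the tree is D—F (12); add D.
Step 3: cheapest edge leaving the tree is A—D (4); add A.
Step 4: cheapest edge leaving the tree is A—C (2); add C.
Step 5: cheapest edge leaving the tree is B—D (4); add B.
Step 6: cheapest edge leaving the tree is D—G (4); add G.
Step 7: cheapest edge leaving the tree is E—G (2); add E.
The 5th edge added is B—D.

B-D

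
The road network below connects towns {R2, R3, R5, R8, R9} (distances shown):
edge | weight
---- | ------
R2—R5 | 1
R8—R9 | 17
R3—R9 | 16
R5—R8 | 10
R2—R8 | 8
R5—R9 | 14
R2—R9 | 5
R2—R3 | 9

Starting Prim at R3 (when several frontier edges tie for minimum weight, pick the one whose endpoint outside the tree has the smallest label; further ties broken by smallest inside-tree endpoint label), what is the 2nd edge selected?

R2-R5

Prim, starting at R3.
Step 1: frontier [R2—R3 9, R3—R9 16] → take R2—R3 (9); add R2.
Step 2: frontier [R2—R5 1, R2—R9 5, R2—R8 8, R3—R9 16] → take R2—R5 (1); add R5.
Step 3: frontier [R2—R9 5, R2—R8 8, R3—R9 16, R5—R8 10, R5—R9 14] → take R2—R9 (5); add R9.
Step 4: frontier [R2—R8 8, R5—R8 10, R8—R9 17] → take R2—R8 (8); add R8.
The 2nd edge added is R2—R5.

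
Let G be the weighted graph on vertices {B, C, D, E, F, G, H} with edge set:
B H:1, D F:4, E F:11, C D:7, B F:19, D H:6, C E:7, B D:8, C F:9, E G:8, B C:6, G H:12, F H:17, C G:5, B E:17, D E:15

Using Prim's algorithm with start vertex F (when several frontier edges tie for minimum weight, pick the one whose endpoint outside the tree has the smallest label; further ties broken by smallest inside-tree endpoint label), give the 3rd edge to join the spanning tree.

Prim, starting at F.
Step 1: cheapest edge leaving the tree is D F (4); add D.
Step 2: cheapest edge leaving the tree is D H (6); add H.
Step 3: cheapest edge leaving the tree is B H (1); add B.
Step 4: cheapest edge leaving the tree is B C (6); add C.
Step 5: cheapest edge leaving the tree is C G (5); add G.
Step 6: cheapest edge leaving the tree is C E (7); add E.
The 3rd edge added is B H.

B-H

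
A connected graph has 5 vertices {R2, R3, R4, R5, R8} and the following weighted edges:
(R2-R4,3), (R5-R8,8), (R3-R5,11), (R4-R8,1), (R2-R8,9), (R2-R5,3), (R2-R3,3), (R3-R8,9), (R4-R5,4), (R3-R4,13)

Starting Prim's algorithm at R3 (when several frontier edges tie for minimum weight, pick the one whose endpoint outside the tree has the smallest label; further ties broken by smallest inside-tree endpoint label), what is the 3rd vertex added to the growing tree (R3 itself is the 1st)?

R4

Prim, starting at R3.
Step 1: cheapest edge leaving the tree is R2-R3 (3); add R2.
Step 2: cheapest edge leaving the tree is R2-R4 (3); add R4.
Step 3: cheapest edge leaving the tree is R4-R8 (1); add R8.
Step 4: cheapest edge leaving the tree is R2-R5 (3); add R5.
Vertex order: R3, R2, R4, R8, R5. The 3rd vertex is R4.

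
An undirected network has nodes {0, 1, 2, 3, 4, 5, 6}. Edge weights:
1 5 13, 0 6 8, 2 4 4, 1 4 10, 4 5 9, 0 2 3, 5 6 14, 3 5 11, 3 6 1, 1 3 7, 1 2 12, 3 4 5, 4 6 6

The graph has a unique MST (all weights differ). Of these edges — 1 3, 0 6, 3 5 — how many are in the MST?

Sort edges by weight, then run Kruskal:
3 6 (1): add. Components now {0} {1} {2} {3,6} {4} {5}
0 2 (3): add. Components now {0,2} {1} {3,6} {4} {5}
2 4 (4): add. Components now {0,2,4} {1} {3,6} {5}
3 4 (5): add. Components now {0,2,3,4,6} {1} {5}
4 6 (6): skip — 4 and 6 already connected.
1 3 (7): add. Components now {0,1,2,3,4,6} {5}
0 6 (8): skip — 0 and 6 already connected.
4 5 (9): add. Components now {0,1,2,3,4,5,6}
MST edge set: {3 6, 0 2, 2 4, 3 4, 1 3, 4 5}.
Of the listed edges, {1 3} are in the MST → 1.

1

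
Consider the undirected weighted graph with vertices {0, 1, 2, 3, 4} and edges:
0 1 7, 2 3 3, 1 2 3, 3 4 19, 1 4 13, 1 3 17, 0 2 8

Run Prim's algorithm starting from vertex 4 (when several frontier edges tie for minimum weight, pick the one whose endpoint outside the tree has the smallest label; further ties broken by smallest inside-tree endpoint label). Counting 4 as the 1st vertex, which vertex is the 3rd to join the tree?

Prim's algorithm from 4:
Step 1: frontier [1 4 13, 3 4 19] → take 1 4 (13); add 1.
Step 2: frontier [1 2 3, 0 1 7, 1 3 17, 3 4 19] → take 1 2 (3); add 2.
Step 3: frontier [0 1 7, 1 3 17, 2 3 3, 0 2 8, 3 4 19] → take 2 3 (3); add 3.
Step 4: frontier [0 1 7, 0 2 8] → take 0 1 (7); add 0.
Vertex order: 4, 1, 2, 3, 0. The 3rd vertex is 2.

2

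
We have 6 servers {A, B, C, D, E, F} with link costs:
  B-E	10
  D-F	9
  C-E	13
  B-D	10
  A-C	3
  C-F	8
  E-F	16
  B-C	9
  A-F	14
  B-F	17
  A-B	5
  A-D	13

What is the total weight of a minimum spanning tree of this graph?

35

Grow the tree from E using Prim:
Step 1: frontier [B-E 10, C-E 13, E-F 16] → take B-E (10); add B.
Step 2: frontier [A-B 5, B-C 9, B-D 10, B-F 17, C-E 13, E-F 16] → take A-B (5); add A.
Step 3: frontier [A-C 3, A-D 13, A-F 14, B-C 9, B-D 10, B-F 17, C-E 13, E-F 16] → take A-C (3); add C.
Step 4: frontier [A-D 13, A-F 14, B-D 10, B-F 17, C-F 8, E-F 16] → take C-F (8); add F.
Step 5: frontier [A-D 13, B-D 10, D-F 9] → take D-F (9); add D.
MST edges: B-E, A-B, A-C, C-F, D-F; total weight 10+5+3+8+9 = 35.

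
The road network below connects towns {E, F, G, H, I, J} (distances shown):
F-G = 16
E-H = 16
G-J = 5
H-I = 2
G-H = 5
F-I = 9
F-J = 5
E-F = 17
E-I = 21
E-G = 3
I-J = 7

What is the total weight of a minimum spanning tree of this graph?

20

Prim's algorithm from F:
Step 1: cheapest edge leaving the tree is F-J (5); add J.
Step 2: cheapest edge leaving the tree is G-J (5); add G.
Step 3: cheapest edge leaving the tree is E-G (3); add E.
Step 4: cheapest edge leaving the tree is G-H (5); add H.
Step 5: cheapest edge leaving the tree is H-I (2); add I.
MST edges: F-J, G-J, E-G, G-H, H-I; total weight 5+5+3+5+2 = 20.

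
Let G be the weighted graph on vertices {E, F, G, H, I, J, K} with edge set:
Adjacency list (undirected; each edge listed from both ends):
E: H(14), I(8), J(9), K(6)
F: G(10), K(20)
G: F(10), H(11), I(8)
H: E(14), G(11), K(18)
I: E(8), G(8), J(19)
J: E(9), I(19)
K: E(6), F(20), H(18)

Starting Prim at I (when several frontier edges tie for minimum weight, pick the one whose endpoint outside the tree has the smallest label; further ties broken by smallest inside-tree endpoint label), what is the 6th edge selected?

Prim's algorithm from I:
Step 1: cheapest edge leaving the tree is E-I (8); add E.
Step 2: cheapest edge leaving the tree is E-K (6); add K.
Step 3: cheapest edge leaving the tree is G-I (8); add G.
Step 4: cheapest edge leaving the tree is E-J (9); add J.
Step 5: cheapest edge leaving the tree is F-G (10); add F.
Step 6: cheapest edge leaving the tree is G-H (11); add H.
The 6th edge added is G-H.

G-H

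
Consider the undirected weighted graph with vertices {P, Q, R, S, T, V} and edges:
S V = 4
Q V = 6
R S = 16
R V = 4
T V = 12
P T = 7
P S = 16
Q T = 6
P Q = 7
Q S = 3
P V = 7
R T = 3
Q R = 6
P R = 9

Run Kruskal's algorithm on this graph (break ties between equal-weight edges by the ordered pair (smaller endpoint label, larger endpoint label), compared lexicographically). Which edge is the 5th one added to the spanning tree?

Kruskal: consider edges lightest-first.
Q S (3): add. Components now {P} {R} {Q,S} {V} {T}
R T (3): add. Components now {P} {R,T} {Q,S} {V}
R V (4): add. Components now {P} {R,T,V} {Q,S}
S V (4): add. Components now {P} {Q,R,S,T,V}
Q R (6): skip — R and Q already connected.
Q T (6): skip — Q and T already connected.
Q V (6): skip — Q and V already connected.
P Q (7): add. Components now {P,Q,R,S,T,V}
The 5th edge added is P Q.

P-Q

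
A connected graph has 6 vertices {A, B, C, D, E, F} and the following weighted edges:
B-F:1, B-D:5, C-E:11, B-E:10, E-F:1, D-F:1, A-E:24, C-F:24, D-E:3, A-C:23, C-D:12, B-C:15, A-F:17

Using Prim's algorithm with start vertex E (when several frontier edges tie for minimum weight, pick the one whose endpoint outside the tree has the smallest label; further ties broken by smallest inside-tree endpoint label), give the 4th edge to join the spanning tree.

C-E

Prim's algorithm from E:
Step 1: cheapest edge leaving the tree is E-F (1); add F.
Step 2: cheapest edge leaving the tree is B-F (1); add B.
Step 3: cheapest edge leaving the tree is D-F (1); add D.
Step 4: cheapest edge leaving the tree is C-E (11); add C.
Step 5: cheapest edge leaving the tree is A-F (17); add A.
The 4th edge added is C-E.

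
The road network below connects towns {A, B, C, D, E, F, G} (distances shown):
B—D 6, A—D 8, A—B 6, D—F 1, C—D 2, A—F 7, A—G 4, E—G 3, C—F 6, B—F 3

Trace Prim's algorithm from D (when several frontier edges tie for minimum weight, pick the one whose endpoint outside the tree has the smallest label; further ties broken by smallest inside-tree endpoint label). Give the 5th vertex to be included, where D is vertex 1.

A

Grow the tree from D using Prim:
Step 1: cheapest edge leaving the tree is D—F (1); add F.
Step 2: cheapest edge leaving the tree is C—D (2); add C.
Step 3: cheapest edge leaving the tree is B—F (3); add B.
Step 4: cheapest edge leaving the tree is A—B (6); add A.
Step 5: cheapest edge leaving the tree is A—G (4); add G.
Step 6: cheapest edge leaving the tree is E—G (3); add E.
Vertex order: D, F, C, B, A, G, E. The 5th vertex is A.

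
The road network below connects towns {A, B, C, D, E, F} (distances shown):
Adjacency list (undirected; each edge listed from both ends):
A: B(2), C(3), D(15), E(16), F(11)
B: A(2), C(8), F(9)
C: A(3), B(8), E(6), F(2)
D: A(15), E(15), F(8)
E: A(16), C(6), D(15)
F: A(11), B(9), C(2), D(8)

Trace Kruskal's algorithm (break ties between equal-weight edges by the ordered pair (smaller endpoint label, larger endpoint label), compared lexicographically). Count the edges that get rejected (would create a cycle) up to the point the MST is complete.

1

Kruskal's algorithm — process edges by increasing weight (ties by edge label):
A-B (2): add — endpoints in different components.
C-F (2): add — endpoints in different components.
A-C (3): add — endpoints in different components.
C-E (6): add — endpoints in different components.
B-C (8): skip — B and C already connected.
D-F (8): add — endpoints in different components.
Edges rejected before the tree was complete: 1.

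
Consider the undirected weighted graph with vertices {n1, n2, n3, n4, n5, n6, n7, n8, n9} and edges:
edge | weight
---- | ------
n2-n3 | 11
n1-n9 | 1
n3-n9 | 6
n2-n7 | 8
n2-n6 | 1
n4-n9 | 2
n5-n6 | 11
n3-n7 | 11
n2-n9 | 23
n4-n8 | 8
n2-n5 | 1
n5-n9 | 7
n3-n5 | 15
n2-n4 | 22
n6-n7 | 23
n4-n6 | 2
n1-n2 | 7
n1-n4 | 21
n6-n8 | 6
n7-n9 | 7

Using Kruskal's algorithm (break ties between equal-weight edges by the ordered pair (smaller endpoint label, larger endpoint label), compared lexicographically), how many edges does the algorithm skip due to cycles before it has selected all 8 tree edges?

Sort edges by weight, then run Kruskal:
n1-n9 (1): add — endpoints in different components.
n2-n5 (1): add — endpoints in different components.
n2-n6 (1): add — endpoints in different components.
n4-n6 (2): add — endpoints in different components.
n4-n9 (2): add — endpoints in different components.
n3-n9 (6): add — endpoints in different components.
n6-n8 (6): add — endpoints in different components.
n1-n2 (7): skip — n2 and n1 already connected.
n5-n9 (7): skip — n9 and n5 already connected.
n7-n9 (7): add — endpoints in different components.
Edges rejected before the tree was complete: 2.

2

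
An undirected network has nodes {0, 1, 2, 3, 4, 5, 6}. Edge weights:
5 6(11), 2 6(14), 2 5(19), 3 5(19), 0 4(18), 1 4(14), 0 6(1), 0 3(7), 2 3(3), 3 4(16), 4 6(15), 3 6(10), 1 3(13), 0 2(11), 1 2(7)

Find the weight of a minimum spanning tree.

Kruskal's algorithm — process edges by increasing weight (ties by edge label):
0 6 (1): add — endpoints in different components.
2 3 (3): add — endpoints in different components.
0 3 (7): add — endpoints in different components.
1 2 (7): add — endpoints in different components.
3 6 (10): skip — 3 and 6 already connected.
0 2 (11): skip — 0 and 2 already connected.
5 6 (11): add — endpoints in different components.
1 3 (13): skip — 1 and 3 already connected.
1 4 (14): add — endpoints in different components.
MST edges: 0 6, 2 3, 0 3, 1 2, 5 6, 1 4; total weight 1+3+7+7+11+14 = 43.

43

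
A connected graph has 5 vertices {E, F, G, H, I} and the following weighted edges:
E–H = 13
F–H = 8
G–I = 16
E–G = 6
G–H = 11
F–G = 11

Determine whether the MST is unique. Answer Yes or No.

Kruskal's algorithm — process edges by increasing weight (ties by edge label):
E–G (6): add. Components now {E,G} {F} {H} {I}
F–H (8): add. Components now {E,G} {F,H} {I}
F–G (11): add. Components now {E,F,G,H} {I}
G–H (11): skip — G and H already connected.
E–H (13): skip — E and H already connected.
G–I (16): add. Components now {E,F,G,H,I}
Non-tree edge G–H has weight 11, equal to the heaviest edge on its tree cycle — swapping gives another MST of the same weight. Not unique.

No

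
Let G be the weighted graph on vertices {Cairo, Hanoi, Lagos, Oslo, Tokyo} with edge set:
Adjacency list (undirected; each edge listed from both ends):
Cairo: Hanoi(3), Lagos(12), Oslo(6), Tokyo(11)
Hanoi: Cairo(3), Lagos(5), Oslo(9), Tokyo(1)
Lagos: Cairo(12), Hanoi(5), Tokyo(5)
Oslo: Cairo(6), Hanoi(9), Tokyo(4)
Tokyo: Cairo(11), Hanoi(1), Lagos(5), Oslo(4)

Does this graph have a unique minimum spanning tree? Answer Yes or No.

No

Kruskal's algorithm — process edges by increasing weight (ties by edge label):
Hanoi-Tokyo (1): add — endpoints in different components.
Cairo-Hanoi (3): add — endpoints in different components.
Oslo-Tokyo (4): add — endpoints in different components.
Hanoi-Lagos (5): add — endpoints in different components.
Non-tree edge Lagos-Tokyo has weight 5, equal to the heaviest edge on its tree cycle — swapping gives another MST of the same weight. Not unique.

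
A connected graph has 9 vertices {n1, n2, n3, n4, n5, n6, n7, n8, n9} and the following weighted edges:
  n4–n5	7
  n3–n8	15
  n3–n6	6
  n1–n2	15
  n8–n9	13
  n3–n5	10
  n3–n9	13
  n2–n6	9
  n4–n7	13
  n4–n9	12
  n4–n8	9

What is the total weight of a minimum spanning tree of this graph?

Sort edges by weight, then run Kruskal:
n3–n6 (6): add — endpoints in different components.
n4–n5 (7): add — endpoints in different components.
n2–n6 (9): add — endpoints in different components.
n4–n8 (9): add — endpoints in different components.
n3–n5 (10): add — endpoints in different components.
n4–n9 (12): add — endpoints in different components.
n3–n9 (13): skip — n9 and n3 already connected.
n4–n7 (13): add — endpoints in different components.
n8–n9 (13): skip — n8 and n9 already connected.
n1–n2 (15): add — endpoints in different components.
MST edges: n3–n6, n4–n5, n2–n6, n4–n8, n3–n5, n4–n9, n4–n7, n1–n2; total weight 6+7+9+9+10+12+13+15 = 81.

81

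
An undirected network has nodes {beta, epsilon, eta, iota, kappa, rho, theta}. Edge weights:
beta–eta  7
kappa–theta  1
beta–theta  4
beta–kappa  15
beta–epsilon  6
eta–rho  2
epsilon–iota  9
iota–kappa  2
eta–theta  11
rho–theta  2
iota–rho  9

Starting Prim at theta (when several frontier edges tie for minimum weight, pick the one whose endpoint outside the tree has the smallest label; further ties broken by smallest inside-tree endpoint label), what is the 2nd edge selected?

Grow the tree from theta using Prim:
Step 1: cheapest edge leaving the tree is kappa–theta (1); add kappa.
Step 2: cheapest edge leaving the tree is iota–kappa (2); add iota.
Step 3: cheapest edge leaving the tree is rho–theta (2); add rho.
Step 4: cheapest edge leaving the tree is eta–rho (2); add eta.
Step 5: cheapest edge leaving the tree is beta–theta (4); add beta.
Step 6: cheapest edge leaving the tree is beta–epsilon (6); add epsilon.
The 2nd edge added is iota–kappa.

iota-kappa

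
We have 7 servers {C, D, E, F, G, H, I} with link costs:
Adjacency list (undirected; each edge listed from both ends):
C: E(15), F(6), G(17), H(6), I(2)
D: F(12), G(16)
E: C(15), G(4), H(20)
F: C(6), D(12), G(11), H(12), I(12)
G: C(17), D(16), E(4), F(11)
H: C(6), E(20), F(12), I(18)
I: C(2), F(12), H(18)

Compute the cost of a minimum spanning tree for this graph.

41

Prim's algorithm from I:
Step 1: cheapest edge leaving the tree is C-I (2); add C.
Step 2: cheapest edge leaving the tree is C-F (6); add F.
Step 3: cheapest edge leaving the tree is C-H (6); add H.
Step 4: cheapest edge leaving the tree is F-G (11); add G.
Step 5: cheapest edge leaving the tree is E-G (4); add E.
Step 6: cheapest edge leaving the tree is D-F (12); add D.
MST edges: C-I, C-F, C-H, F-G, E-G, D-F; total weight 2+6+6+11+4+12 = 41.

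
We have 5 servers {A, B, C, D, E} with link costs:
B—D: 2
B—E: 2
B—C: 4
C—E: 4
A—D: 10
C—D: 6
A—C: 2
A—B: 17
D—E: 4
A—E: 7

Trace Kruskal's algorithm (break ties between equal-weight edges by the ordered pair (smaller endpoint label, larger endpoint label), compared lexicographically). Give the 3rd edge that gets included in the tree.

B-E

Kruskal: consider edges lightest-first.
A—C (2): add — endpoints in different components.
B—D (2): add — endpoints in different components.
B—E (2): add — endpoints in different components.
B—C (4): add — endpoints in different components.
The 3rd edge added is B—E.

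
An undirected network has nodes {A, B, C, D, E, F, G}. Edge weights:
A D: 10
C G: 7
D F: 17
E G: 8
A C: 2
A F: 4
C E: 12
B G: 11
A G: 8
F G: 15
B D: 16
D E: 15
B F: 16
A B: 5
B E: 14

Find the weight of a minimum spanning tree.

36

Sort edges by weight, then run Kruskal:
A C (2): add — endpoints in different components.
A F (4): add — endpoints in different components.
A B (5): add — endpoints in different components.
C G (7): add — endpoints in different components.
A G (8): skip — A and G already connected.
E G (8): add — endpoints in different components.
A D (10): add — endpoints in different components.
MST edges: A C, A F, A B, C G, E G, A D; total weight 2+4+5+7+8+10 = 36.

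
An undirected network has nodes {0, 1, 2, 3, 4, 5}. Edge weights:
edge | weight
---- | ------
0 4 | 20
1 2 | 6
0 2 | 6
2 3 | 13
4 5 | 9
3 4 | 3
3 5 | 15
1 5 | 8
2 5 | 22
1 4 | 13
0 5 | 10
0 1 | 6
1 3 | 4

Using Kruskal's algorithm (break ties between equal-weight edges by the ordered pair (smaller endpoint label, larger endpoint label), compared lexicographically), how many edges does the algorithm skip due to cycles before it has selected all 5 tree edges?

1

Sort edges by weight, then run Kruskal:
3 4 (3): add — endpoints in different components.
1 3 (4): add — endpoints in different components.
0 1 (6): add — endpoints in different components.
0 2 (6): add — endpoints in different components.
1 2 (6): skip — 1 and 2 already connected.
1 5 (8): add — endpoints in different components.
Edges rejected before the tree was complete: 1.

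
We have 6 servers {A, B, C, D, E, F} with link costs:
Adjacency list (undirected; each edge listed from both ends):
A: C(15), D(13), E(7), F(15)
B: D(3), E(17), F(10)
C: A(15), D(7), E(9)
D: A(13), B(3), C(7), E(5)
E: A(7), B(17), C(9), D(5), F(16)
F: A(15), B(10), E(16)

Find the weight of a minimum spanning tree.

Kruskal's algorithm — process edges by increasing weight (ties by edge label):
B—D (3): add. Components now {A} {B,D} {C} {E} {F}
D—E (5): add. Components now {A} {B,D,E} {C} {F}
A—E (7): add. Components now {A,B,D,E} {C} {F}
C—D (7): add. Components now {A,B,C,D,E} {F}
C—E (9): skip — C and E already connected.
B—F (10): add. Components now {A,B,C,D,E,F}
MST edges: B—D, D—E, A—E, C—D, B—F; total weight 3+5+7+7+10 = 32.

32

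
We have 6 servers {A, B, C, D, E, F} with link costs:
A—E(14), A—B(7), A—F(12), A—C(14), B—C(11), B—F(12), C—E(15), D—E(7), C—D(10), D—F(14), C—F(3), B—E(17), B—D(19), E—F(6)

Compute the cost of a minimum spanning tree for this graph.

34

Grow the tree from B using Prim:
Step 1: frontier [A—B 7, B—C 11, B—F 12, B—E 17, B—D 19] → take A—B (7); add A.
Step 2: frontier [A—F 12, A—C 14, A—E 14, B—C 11, B—F 12, B—E 17, B—D 19] → take B—C (11); add C.
Step 3: frontier [A—F 12, A—E 14, B—F 12, B—E 17, B—D 19, C—F 3, C—D 10, C—E 15] → take C—F (3); add F.
Step 4: frontier [A—E 14, B—E 17, B—D 19, C—D 10, C—E 15, E—F 6, D—F 14] → take E—F (6); add E.
Step 5: frontier [B—D 19, C—D 10, D—E 7, D—F 14] → take D—E (7); add D.
MST edges: A—B, B—C, C—F, E—F, D—E; total weight 7+11+3+6+7 = 34.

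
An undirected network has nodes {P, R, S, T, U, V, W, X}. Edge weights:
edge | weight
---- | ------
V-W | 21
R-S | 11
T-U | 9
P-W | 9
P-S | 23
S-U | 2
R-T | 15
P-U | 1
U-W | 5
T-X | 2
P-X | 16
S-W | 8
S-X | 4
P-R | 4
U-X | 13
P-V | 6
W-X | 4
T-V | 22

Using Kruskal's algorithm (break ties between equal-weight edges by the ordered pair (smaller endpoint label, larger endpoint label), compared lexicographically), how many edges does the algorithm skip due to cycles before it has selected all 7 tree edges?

1

Kruskal's algorithm — process edges by increasing weight (ties by edge label):
P-U (1): add — endpoints in different components.
S-U (2): add — endpoints in different components.
T-X (2): add — endpoints in different components.
P-R (4): add — endpoints in different components.
S-X (4): add — endpoints in different components.
W-X (4): add — endpoints in different components.
U-W (5): skip — W and U already connected.
P-V (6): add — endpoints in different components.
Edges rejected before the tree was complete: 1.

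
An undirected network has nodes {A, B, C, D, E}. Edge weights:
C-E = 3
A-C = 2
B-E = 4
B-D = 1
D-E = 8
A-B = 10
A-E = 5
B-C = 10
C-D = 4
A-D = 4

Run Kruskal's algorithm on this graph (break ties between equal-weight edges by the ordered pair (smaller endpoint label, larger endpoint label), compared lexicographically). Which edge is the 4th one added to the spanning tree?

Kruskal: consider edges lightest-first.
B-D (1): add. Components now {A} {B,D} {C} {E}
A-C (2): add. Components now {A,C} {B,D} {E}
C-E (3): add. Components now {A,C,E} {B,D}
A-D (4): add. Components now {A,B,C,D,E}
The 4th edge added is A-D.

A-D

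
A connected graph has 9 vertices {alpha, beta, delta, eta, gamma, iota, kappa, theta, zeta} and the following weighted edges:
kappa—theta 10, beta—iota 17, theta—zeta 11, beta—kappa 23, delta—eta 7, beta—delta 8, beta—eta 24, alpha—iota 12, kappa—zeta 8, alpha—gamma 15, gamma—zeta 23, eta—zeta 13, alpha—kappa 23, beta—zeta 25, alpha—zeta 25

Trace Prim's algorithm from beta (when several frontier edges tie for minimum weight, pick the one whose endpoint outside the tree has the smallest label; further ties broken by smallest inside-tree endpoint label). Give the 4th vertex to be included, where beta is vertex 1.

Grow the tree from beta using Prim:
Step 1: cheapest edge leaving the tree is beta—delta (8); add delta.
Step 2: cheapest edge leaving the tree is delta—eta (7); add eta.
Step 3: cheapest edge leaving the tree is eta—zeta (13); add zeta.
Step 4: cheapest edge leaving the tree is kappa—zeta (8); add kappa.
Step 5: cheapest edge leaving the tree is kappa—theta (10); add theta.
Step 6: cheapest edge leaving the tree is beta—iota (17); add iota.
Step 7: cheapest edge leaving the tree is alpha—iota (12); add alpha.
Step 8: cheapest edge leaving the tree is alpha—gamma (15); add gamma.
Vertex order: beta, delta, eta, zeta, kappa, theta, iota, alpha, gamma. The 4th vertex is zeta.

zeta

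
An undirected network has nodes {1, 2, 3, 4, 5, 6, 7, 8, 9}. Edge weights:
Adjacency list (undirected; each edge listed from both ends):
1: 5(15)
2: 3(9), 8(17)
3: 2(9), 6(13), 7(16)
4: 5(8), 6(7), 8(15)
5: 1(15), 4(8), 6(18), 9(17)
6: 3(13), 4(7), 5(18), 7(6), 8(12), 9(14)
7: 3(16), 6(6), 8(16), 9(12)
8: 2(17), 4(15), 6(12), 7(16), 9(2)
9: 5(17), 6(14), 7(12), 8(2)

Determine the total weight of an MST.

72

Prim, starting at 9.
Step 1: cheapest edge leaving the tree is 8 9 (2); add 8.
Step 2: cheapest edge leaving the tree is 6 8 (12); add 6.
Step 3: cheapest edge leaving the tree is 6 7 (6); add 7.
Step 4: cheapest edge leaving the tree is 4 6 (7); add 4.
Step 5: cheapest edge leaving the tree is 4 5 (8); add 5.
Step 6: cheapest edge leaving the tree is 3 6 (13); add 3.
Step 7: cheapest edge leaving the tree is 2 3 (9); add 2.
Step 8: cheapest edge leaving the tree is 1 5 (15); add 1.
MST edges: 8 9, 6 8, 6 7, 4 6, 4 5, 3 6, 2 3, 1 5; total weight 2+12+6+7+8+13+9+15 = 72.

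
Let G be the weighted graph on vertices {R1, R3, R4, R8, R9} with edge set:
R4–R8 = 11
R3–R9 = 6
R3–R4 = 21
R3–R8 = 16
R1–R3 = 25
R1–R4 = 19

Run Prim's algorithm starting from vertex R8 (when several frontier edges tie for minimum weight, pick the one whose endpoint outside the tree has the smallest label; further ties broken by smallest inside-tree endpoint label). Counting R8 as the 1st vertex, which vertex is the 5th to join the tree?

R1

Grow the tree from R8 using Prim:
Step 1: frontier [R4–R8 11, R3–R8 16] → take R4–R8 (11); add R4.
Step 2: frontier [R1–R4 19, R3–R4 21, R3–R8 16] → take R3–R8 (16); add R3.
Step 3: frontier [R3–R9 6, R1–R3 25, R1–R4 19] → take R3–R9 (6); add R9.
Step 4: frontier [R1–R3 25, R1–R4 19] → take R1–R4 (19); add R1.
Vertex order: R8, R4, R3, R9, R1. The 5th vertex is R1.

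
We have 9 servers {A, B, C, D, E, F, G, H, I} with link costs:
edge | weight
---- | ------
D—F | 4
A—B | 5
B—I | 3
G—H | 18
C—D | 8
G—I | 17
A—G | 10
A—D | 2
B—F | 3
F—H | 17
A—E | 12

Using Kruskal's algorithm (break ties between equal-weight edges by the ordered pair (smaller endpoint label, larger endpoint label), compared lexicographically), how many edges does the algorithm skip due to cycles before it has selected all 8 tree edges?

Kruskal: consider edges lightest-first.
A—D (2): add — endpoints in different components.
B—F (3): add — endpoints in different components.
B—I (3): add — endpoints in different components.
D—F (4): add — endpoints in different components.
A—B (5): skip — A and B already connected.
C—D (8): add — endpoints in different components.
A—G (10): add — endpoints in different components.
A—E (12): add — endpoints in different components.
F—H (17): add — endpoints in different components.
Edges rejected before the tree was complete: 1.

1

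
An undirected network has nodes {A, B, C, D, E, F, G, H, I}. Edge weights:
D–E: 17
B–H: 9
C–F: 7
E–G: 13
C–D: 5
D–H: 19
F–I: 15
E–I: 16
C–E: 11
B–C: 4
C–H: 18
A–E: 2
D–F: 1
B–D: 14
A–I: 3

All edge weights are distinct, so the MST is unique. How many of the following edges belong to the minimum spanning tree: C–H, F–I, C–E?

Kruskal: consider edges lightest-first.
D–F (1): add — endpoints in different components.
A–E (2): add — endpoints in different components.
A–I (3): add — endpoints in different components.
B–C (4): add — endpoints in different components.
C–D (5): add — endpoints in different components.
C–F (7): skip — C and F already connected.
B–H (9): add — endpoints in different components.
C–E (11): add — endpoints in different components.
E–G (13): add — endpoints in different components.
MST edge set: {D–F, A–E, A–I, B–C, C–D, B–H, C–E, E–G}.
Of the listed edges, {C–E} are in the MST → 1.

1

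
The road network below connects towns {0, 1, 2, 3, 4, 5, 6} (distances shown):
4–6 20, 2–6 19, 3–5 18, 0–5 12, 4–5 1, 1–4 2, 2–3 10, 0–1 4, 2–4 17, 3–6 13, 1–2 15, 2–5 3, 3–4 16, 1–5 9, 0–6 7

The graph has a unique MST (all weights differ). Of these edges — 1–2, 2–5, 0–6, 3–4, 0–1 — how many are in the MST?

3

Kruskal: consider edges lightest-first.
4–5 (1): add. Components now {0} {1} {2} {3} {4,5} {6}
1–4 (2): add. Components now {0} {1,4,5} {2} {3} {6}
2–5 (3): add. Components now {0} {1,2,4,5} {3} {6}
0–1 (4): add. Components now {0,1,2,4,5} {3} {6}
0–6 (7): add. Components now {0,1,2,4,5,6} {3}
1–5 (9): skip — 1 and 5 already connected.
2–3 (10): add. Components now {0,1,2,3,4,5,6}
MST edge set: {4–5, 1–4, 2–5, 0–1, 0–6, 2–3}.
Of the listed edges, {2–5, 0–6, 0–1} are in the MST → 3.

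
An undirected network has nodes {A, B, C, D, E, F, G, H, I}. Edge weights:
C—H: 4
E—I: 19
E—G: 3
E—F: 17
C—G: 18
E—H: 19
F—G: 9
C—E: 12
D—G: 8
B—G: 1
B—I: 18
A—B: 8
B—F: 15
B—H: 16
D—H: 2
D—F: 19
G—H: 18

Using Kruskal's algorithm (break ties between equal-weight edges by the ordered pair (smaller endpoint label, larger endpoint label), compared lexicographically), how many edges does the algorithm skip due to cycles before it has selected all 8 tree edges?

4

Sort edges by weight, then run Kruskal:
B—G (1): add — endpoints in different components.
D—H (2): add — endpoints in different components.
E—G (3): add — endpoints in different components.
C—H (4): add — endpoints in different components.
A—B (8): add — endpoints in different components.
D—G (8): add — endpoints in different components.
F—G (9): add — endpoints in different components.
C—E (12): skip — C and E already connected.
B—F (15): skip — B and F already connected.
B—H (16): skip — B and H already connected.
E—F (17): skip — E and F already connected.
B—I (18): add — endpoints in different components.
Edges rejected before the tree was complete: 4.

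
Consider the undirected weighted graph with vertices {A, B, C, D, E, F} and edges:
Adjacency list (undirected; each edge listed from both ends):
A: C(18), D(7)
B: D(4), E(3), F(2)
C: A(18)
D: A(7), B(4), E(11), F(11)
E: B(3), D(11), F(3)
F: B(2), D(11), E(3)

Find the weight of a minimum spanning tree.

34

Prim, starting at D.
Step 1: frontier [B D 4, A D 7, D E 11, D F 11] → take B D (4); add B.
Step 2: frontier [B F 2, B E 3, A D 7, D E 11, D F 11] → take B F (2); add F.
Step 3: frontier [B E 3, A D 7, D E 11, E F 3] → take B E (3); add E.
Step 4: frontier [A D 7] → take A D (7); add A.
Step 5: frontier [A C 18] → take A C (18); add C.
MST edges: B D, B F, B E, A D, A C; total weight 4+2+3+7+18 = 34.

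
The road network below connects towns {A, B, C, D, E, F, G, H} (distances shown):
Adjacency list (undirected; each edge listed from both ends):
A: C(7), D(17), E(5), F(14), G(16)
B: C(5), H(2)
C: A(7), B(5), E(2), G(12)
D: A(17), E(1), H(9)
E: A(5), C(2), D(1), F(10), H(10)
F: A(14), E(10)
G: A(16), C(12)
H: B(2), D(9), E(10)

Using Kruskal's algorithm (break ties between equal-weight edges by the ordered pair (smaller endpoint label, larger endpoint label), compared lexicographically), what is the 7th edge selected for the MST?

Kruskal's algorithm — process edges by increasing weight (ties by edge label):
D—E (1): add — endpoints in different components.
B—H (2): add — endpoints in different components.
C—E (2): add — endpoints in different components.
A—E (5): add — endpoints in different components.
B—C (5): add — endpoints in different components.
A—C (7): skip — A and C already connected.
D—H (9): skip — D and H already connected.
E—F (10): add — endpoints in different components.
E—H (10): skip — E and H already connected.
C—G (12): add — endpoints in different components.
The 7th edge added is C—G.

C-G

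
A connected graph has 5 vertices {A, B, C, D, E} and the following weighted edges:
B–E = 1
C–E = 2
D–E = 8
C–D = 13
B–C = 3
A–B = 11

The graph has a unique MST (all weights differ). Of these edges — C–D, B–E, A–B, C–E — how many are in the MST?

Sort edges by weight, then run Kruskal:
B–E (1): add — endpoints in different components.
C–E (2): add — endpoints in different components.
B–C (3): skip — B and C already connected.
D–E (8): add — endpoints in different components.
A–B (11): add — endpoints in different components.
MST edge set: {B–E, C–E, D–E, A–B}.
Of the listed edges, {B–E, A–B, C–E} are in the MST → 3.

3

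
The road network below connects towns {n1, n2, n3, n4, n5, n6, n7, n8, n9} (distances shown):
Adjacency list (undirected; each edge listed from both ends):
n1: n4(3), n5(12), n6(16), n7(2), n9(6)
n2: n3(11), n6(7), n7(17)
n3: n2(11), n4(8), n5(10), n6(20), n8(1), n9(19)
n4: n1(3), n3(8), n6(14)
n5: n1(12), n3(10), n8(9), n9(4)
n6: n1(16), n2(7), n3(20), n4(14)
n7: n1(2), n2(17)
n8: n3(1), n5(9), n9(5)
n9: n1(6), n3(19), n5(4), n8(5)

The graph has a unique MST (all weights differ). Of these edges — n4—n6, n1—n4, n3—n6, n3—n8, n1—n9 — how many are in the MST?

3

Kruskal's algorithm — process edges by increasing weight (ties by edge label):
n3—n8 (1): add — endpoints in different components.
n1—n7 (2): add — endpoints in different components.
n1—n4 (3): add — endpoints in different components.
n5—n9 (4): add — endpoints in different components.
n8—n9 (5): add — endpoints in different components.
n1—n9 (6): add — endpoints in different components.
n2—n6 (7): add — endpoints in different components.
n3—n4 (8): skip — n3 and n4 already connected.
n5—n8 (9): skip — n8 and n5 already connected.
n3—n5 (10): skip — n3 and n5 already connected.
n2—n3 (11): add — endpoints in different components.
MST edge set: {n3—n8, n1—n7, n1—n4, n5—n9, n8—n9, n1—n9, n2—n6, n2—n3}.
Of the listed edges, {n1—n4, n3—n8, n1—n9} are in the MST → 3.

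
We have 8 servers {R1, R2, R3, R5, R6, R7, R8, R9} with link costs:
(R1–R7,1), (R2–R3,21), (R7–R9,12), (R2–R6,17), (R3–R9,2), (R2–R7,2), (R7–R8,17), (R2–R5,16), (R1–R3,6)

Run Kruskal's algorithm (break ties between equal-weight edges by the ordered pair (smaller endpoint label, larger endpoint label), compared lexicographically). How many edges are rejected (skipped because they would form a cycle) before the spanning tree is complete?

1

Sort edges by weight, then run Kruskal:
R1–R7 (1): add — endpoints in different components.
R2–R7 (2): add — endpoints in different components.
R3–R9 (2): add — endpoints in different components.
R1–R3 (6): add — endpoints in different components.
R7–R9 (12): skip — R7 and R9 already connected.
R2–R5 (16): add — endpoints in different components.
R2–R6 (17): add — endpoints in different components.
R7–R8 (17): add — endpoints in different components.
Edges rejected before the tree was complete: 1.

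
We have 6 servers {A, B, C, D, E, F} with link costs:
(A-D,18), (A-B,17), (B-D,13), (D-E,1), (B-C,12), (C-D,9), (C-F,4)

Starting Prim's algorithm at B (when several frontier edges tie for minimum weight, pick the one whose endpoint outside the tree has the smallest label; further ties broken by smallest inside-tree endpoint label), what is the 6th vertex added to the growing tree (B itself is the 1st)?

Grow the tree from B using Prim:
Step 1: cheapest edge leaving the tree is B-C (12); add C.
Step 2: cheapest edge leaving the tree is C-F (4); add F.
Step 3: cheapest edge leaving the tree is C-D (9); add D.
Step 4: cheapest edge leaving the tree is D-E (1); add E.
Step 5: cheapest edge leaving the tree is A-B (17); add A.
Vertex order: B, C, F, D, E, A. The 6th vertex is A.

A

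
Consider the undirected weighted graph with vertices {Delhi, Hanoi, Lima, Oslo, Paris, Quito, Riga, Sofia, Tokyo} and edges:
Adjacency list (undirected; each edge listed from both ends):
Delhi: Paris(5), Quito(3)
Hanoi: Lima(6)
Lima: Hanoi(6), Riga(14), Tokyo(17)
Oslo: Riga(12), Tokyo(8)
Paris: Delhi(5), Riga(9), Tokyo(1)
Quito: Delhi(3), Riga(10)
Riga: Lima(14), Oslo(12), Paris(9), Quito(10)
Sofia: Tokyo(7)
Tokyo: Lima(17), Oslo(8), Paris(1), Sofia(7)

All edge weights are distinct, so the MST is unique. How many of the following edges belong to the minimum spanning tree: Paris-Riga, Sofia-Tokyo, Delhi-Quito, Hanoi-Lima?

Kruskal: consider edges lightest-first.
Paris-Tokyo (1): add — endpoints in different components.
Delhi-Quito (3): add — endpoints in different components.
Delhi-Paris (5): add — endpoints in different components.
Hanoi-Lima (6): add — endpoints in different components.
Sofia-Tokyo (7): add — endpoints in different components.
Oslo-Tokyo (8): add — endpoints in different components.
Paris-Riga (9): add — endpoints in different components.
Quito-Riga (10): skip — Quito and Riga already connected.
Oslo-Riga (12): skip — Riga and Oslo already connected.
Lima-Riga (14): add — endpoints in different components.
MST edge set: {Paris-Tokyo, Delhi-Quito, Delhi-Paris, Hanoi-Lima, Sofia-Tokyo, Oslo-Tokyo, Paris-Riga, Lima-Riga}.
Of the listed edges, {Paris-Riga, Sofia-Tokyo, Delhi-Quito, Hanoi-Lima} are in the MST → 4.

4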